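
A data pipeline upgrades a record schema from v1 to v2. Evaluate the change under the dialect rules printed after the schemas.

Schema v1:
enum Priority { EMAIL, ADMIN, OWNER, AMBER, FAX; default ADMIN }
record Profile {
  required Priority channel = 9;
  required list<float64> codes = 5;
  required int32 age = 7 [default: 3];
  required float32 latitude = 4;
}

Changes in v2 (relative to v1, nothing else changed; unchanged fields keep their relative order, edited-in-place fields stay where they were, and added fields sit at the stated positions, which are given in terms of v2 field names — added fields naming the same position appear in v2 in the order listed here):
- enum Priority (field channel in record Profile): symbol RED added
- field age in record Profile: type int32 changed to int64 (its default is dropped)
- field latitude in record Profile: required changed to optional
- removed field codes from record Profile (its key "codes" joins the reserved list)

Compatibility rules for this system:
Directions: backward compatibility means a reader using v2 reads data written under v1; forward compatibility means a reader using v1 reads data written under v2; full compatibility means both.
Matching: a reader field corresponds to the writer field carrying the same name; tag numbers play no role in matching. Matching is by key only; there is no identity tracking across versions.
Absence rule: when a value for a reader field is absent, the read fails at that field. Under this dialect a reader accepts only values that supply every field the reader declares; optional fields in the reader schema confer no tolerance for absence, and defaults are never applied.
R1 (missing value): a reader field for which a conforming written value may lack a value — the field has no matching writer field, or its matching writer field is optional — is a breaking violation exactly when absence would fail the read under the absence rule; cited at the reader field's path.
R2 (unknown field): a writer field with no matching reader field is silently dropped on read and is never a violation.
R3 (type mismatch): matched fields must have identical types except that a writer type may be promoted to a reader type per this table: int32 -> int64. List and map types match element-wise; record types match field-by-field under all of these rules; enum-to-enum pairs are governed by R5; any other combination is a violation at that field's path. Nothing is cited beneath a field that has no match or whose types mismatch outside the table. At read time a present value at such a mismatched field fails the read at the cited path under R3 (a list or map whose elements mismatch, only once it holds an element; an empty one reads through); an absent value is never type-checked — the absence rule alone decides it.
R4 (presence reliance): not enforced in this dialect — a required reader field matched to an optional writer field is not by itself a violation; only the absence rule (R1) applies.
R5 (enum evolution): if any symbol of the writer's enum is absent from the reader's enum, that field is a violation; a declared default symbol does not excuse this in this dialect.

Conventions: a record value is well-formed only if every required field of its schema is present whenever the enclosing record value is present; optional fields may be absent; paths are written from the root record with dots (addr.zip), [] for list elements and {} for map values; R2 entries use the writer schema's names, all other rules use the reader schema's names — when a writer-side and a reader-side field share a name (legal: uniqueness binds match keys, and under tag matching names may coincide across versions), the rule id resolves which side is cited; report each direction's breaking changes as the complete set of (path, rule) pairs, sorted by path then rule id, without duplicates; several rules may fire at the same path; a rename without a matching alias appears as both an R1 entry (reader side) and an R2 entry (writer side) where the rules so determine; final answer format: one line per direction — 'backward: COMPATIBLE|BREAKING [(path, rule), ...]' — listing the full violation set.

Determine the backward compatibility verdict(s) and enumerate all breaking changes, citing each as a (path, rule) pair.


in Profile below, arrows point writer -> reader
checking backward for Profile: reader v2 against writer v1:
  channel: paired with writer channel (Priority -> Priority; writer required)
  age: paired with writer age (int32 -> int64; writer required)
  latitude: paired with writer latitude (float32 -> float32; writer required)
  writer codes: unknown to reader
  => no violations; backward on Profile: COMPATIBLE
remaining Profile differences; none change what is asked:
  enum Priority (field channel in record Profile): symbol RED added -> matters only for Profile's forward compatibility — outside the asked direction
  field age in record Profile: type int32 changed to int64 (its default is dropped) -> matters only for Profile's forward compatibility — outside the asked direction
  field latitude in record Profile: required changed to optional -> matters only for Profile's forward compatibility — outside the asked direction
  removed field codes from record Profile (its key "codes" joins the reserved list) -> matters only for Profile's forward compatibility — outside the asked direction

backward: COMPATIBLE []


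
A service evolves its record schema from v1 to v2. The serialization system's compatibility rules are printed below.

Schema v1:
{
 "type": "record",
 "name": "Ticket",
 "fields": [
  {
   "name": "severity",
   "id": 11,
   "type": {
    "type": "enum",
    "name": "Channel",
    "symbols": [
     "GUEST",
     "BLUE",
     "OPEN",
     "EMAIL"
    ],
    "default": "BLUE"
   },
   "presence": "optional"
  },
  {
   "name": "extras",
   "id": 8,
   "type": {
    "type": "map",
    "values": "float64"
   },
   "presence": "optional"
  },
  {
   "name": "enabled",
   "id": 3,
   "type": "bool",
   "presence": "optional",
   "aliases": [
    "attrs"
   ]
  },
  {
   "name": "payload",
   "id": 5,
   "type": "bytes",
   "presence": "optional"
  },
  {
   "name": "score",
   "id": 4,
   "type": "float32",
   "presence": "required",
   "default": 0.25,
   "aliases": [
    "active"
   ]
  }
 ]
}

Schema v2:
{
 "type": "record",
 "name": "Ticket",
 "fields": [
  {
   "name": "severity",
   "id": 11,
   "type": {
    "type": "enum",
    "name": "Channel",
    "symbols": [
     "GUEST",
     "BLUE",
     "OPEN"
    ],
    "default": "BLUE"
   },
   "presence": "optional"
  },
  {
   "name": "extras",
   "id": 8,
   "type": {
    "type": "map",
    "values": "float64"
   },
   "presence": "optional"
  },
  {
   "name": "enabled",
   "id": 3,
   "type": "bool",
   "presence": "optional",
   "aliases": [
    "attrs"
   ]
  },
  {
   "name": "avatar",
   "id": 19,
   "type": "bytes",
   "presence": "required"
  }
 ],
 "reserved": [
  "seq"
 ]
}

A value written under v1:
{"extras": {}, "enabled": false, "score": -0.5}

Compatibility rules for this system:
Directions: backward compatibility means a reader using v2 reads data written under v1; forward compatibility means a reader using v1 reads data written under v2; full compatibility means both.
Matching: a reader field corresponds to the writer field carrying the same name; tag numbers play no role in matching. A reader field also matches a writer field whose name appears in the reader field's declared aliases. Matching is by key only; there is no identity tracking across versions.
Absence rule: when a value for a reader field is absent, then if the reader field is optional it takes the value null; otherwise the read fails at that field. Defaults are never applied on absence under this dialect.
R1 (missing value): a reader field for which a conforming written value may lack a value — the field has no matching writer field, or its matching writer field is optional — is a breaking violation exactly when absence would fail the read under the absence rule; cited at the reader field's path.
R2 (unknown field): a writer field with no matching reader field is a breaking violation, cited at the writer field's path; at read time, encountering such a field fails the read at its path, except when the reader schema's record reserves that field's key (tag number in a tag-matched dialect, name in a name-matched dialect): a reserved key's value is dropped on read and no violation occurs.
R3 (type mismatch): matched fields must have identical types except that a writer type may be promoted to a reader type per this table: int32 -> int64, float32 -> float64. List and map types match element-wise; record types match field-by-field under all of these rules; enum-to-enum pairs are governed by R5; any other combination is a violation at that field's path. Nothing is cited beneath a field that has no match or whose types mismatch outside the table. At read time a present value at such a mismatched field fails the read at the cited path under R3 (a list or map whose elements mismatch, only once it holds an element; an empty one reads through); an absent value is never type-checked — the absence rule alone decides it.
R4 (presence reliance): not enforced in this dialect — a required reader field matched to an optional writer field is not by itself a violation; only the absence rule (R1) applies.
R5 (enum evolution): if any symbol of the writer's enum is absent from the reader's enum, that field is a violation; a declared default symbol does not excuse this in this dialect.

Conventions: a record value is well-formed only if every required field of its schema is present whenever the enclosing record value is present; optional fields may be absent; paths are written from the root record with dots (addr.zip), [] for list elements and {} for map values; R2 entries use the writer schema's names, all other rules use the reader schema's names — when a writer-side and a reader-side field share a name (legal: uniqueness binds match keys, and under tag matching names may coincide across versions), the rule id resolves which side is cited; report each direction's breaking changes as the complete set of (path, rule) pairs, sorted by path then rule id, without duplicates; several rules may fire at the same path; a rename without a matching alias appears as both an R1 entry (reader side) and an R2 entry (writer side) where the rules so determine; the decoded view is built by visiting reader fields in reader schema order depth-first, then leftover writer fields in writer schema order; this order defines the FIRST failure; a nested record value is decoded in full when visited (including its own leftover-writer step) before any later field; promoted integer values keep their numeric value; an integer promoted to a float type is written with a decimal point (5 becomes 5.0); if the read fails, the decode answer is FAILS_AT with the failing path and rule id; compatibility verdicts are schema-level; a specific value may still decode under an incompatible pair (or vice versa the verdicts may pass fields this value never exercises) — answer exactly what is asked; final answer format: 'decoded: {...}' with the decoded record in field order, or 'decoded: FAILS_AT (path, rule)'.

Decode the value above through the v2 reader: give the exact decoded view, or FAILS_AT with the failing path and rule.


in Ticket below, arrows point writer -> reader
decode (reader v2):
  severity := null (not supplied -> null)
  extras := {}
  enabled := false
  read fails at avatar under R1 (no fill)
  => FAILS_AT (avatar, R1)
diffs on Ticket not affecting the asked answer:
  removed field payload from record Ticket -> shifts the Ticket verdicts, not this decode
  enum Channel (field severity in record Ticket): symbol EMAIL removed -> shifts the Ticket verdicts, not this decode
  removed field score from record Ticket -> shifts the Ticket verdicts, not this decode

decoded: FAILS_AT (avatar, R1)


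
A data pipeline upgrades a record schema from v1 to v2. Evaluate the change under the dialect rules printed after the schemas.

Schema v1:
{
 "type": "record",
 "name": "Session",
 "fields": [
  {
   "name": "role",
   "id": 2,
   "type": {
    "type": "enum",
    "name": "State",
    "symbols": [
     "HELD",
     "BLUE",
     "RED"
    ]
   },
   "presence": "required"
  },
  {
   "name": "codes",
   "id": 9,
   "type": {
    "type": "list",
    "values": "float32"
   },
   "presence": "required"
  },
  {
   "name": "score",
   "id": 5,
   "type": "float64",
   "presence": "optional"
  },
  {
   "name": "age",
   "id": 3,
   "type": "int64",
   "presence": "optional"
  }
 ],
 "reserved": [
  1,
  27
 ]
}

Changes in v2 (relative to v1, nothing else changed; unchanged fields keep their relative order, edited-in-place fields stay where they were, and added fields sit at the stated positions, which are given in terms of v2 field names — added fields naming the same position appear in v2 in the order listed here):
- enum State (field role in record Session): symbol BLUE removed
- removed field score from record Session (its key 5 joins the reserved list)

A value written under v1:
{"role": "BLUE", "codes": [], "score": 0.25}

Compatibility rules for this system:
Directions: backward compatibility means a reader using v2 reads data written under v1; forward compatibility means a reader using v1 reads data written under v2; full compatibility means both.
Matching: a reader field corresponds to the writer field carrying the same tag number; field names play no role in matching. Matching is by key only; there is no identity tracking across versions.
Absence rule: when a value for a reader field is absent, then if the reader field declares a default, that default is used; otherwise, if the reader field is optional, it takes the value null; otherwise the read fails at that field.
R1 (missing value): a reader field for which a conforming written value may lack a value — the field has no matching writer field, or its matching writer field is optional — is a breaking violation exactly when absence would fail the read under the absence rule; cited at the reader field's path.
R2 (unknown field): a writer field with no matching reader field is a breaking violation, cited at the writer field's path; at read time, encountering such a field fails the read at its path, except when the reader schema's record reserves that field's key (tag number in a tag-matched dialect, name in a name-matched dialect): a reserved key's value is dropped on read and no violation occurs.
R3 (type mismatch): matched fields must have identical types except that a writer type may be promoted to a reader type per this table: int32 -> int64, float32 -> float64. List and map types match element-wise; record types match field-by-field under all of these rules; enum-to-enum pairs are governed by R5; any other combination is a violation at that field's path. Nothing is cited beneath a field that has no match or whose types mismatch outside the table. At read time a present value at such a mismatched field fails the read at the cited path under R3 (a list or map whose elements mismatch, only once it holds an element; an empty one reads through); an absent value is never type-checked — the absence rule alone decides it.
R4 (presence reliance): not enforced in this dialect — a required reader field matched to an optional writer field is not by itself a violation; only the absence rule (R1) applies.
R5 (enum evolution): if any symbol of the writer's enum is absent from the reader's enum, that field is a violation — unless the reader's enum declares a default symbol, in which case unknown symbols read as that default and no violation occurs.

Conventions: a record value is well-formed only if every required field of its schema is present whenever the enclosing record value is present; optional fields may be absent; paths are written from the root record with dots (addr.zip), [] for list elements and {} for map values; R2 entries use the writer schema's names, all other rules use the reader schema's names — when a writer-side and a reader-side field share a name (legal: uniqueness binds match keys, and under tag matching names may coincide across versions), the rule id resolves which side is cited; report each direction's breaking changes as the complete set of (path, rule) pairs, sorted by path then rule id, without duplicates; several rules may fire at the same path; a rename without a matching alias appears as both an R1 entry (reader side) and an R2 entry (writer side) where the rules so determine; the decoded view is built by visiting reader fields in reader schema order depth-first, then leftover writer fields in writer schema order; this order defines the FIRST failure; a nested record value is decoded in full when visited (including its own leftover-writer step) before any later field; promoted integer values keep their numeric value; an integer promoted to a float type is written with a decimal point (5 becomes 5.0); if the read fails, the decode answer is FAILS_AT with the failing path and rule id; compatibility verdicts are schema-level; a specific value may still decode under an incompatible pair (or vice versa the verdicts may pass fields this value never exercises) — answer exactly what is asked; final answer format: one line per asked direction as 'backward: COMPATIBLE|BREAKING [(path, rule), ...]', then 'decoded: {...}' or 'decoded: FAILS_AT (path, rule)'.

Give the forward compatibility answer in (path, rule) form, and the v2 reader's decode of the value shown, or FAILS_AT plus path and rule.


forward: COMPATIBLE []; decoded: FAILS_AT (role, R5)

each type pair in Session: writer, then reader
forward pass over Session, reader schema v1, writer schema v2:
  State -> State, writer required: role aligns to role
  list<float32> -> list<float32>, writer required: codes aligns to codes
  score: no writer-side match
  int64 -> int64, writer optional: age aligns to age
  nothing fires on Session: forward is COMPATIBLE
migrating the Session value to v2:
  read fails at role under R5
  => FAILS_AT (role, R5)
checking off the Session differences that do not matter here:
  removed field score from record Session (its key 5 joins the reserved list) -> fires no rule on Session, leaving the asked answer as it is


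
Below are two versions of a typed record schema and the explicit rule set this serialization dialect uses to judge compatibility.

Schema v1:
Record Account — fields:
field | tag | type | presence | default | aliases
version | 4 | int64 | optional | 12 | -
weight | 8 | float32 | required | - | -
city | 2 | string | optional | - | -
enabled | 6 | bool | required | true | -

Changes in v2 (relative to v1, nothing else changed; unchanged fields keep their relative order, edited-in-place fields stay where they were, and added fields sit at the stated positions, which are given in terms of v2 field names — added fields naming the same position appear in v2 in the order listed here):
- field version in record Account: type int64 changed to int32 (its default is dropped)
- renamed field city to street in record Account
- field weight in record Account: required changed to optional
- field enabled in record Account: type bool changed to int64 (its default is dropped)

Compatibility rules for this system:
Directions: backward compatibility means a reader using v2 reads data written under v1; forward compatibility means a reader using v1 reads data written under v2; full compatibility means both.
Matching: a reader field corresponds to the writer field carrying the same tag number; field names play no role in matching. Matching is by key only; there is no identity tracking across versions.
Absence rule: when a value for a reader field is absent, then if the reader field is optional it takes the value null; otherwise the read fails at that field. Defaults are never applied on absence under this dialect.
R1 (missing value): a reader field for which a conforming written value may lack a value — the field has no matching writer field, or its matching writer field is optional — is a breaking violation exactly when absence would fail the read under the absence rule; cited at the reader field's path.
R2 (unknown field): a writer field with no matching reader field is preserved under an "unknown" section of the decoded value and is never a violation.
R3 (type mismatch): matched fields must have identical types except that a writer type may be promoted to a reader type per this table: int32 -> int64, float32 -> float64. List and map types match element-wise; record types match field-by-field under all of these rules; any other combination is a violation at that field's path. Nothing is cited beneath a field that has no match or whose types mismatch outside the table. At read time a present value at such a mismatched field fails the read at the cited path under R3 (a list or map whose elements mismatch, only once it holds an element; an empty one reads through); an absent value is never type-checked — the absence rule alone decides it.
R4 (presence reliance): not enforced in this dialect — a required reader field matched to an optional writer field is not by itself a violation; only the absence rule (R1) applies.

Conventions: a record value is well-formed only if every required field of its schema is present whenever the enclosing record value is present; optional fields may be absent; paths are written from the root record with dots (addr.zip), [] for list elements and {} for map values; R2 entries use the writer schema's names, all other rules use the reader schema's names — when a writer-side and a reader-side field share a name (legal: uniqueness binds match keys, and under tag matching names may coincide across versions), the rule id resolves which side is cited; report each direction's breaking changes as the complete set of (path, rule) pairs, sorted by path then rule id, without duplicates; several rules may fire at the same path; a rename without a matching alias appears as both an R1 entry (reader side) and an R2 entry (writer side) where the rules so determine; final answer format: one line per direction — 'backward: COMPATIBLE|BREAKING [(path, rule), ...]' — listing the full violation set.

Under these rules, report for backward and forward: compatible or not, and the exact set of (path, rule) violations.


in Account below, arrows point writer -> reader
backward for Account (reader v2, writer v1):
  writer optional, int64 -> int32: reader version maps from writer version
  writer required, float32 -> float32: reader weight maps from writer weight
  writer optional, string -> string: reader street maps from writer city
  writer required, bool -> int64: reader enabled maps from writer enabled
  rule R3 violated at enabled
  rule R3 violated at version
  => 2 violation(s): backward is BREAKING for Account
forward for Account (reader v1, writer v2):
  writer optional, int32 -> int64: reader version maps from writer version
  writer optional, float32 -> float32: reader weight maps from writer weight
  writer optional, string -> string: reader city maps from writer street
  writer required, int64 -> bool: reader enabled maps from writer enabled
  rule R3 violated at enabled
  rule R1 violated at weight
  => 2 violation(s): forward is BREAKING for Account

backward: BREAKING [(enabled, R3), (version, R3)]; forward: BREAKING [(enabled, R3), (weight, R1)]


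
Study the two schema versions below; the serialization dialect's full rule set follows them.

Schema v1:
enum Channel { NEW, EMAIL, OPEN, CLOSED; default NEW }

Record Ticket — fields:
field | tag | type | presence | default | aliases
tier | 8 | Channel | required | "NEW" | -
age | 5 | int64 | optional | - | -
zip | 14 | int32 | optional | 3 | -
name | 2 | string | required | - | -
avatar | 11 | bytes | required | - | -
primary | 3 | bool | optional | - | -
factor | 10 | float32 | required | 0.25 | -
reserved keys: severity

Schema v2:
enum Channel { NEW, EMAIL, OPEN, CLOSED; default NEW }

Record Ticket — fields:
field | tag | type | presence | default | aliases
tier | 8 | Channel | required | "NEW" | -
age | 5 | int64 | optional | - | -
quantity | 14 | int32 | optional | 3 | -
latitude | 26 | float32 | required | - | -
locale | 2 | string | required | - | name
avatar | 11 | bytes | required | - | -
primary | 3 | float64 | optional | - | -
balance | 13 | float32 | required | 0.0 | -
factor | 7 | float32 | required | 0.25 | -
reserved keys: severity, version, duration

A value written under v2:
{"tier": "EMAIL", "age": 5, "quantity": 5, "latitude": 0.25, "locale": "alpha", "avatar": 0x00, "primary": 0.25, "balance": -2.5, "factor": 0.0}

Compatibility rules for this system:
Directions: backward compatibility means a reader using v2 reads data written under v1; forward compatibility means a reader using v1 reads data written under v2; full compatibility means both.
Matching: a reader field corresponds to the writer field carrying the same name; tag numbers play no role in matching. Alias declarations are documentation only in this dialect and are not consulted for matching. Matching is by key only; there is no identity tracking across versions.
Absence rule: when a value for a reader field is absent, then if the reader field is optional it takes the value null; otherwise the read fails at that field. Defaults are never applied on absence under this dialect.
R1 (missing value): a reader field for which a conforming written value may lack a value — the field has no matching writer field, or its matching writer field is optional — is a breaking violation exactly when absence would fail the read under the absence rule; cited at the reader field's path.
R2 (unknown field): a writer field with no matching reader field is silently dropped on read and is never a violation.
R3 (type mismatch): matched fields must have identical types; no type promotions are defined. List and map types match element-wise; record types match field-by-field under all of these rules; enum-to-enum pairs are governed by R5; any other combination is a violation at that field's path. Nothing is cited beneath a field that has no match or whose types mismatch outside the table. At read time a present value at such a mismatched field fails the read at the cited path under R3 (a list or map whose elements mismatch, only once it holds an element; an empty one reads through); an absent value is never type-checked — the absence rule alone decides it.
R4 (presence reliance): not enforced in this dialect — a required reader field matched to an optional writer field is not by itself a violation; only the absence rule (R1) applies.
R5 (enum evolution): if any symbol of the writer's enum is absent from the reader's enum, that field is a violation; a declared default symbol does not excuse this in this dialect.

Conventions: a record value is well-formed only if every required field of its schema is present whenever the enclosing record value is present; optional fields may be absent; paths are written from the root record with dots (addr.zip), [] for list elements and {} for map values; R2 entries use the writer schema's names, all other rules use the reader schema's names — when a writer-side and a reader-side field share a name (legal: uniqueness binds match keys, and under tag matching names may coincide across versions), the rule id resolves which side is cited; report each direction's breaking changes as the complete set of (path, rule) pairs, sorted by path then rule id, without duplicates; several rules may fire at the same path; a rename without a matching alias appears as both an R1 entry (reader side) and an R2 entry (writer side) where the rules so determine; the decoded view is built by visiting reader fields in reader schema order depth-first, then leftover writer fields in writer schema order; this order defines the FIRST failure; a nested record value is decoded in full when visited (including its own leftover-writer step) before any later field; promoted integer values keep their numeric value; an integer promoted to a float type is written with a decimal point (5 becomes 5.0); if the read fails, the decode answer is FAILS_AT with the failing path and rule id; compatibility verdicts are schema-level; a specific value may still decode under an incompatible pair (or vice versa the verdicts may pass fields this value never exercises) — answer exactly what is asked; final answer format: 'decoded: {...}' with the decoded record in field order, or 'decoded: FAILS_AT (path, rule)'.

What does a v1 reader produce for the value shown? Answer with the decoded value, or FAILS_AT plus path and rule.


each type pair in Ticket: writer, then reader
decode walk for Ticket under reader schema v1:
  tier := "EMAIL"
  age := 5
  zip := null (not supplied -> null)
  read fails at name under R1 (no fill)
  => FAILS_AT (name, R1)
ruling out the remaining Ticket differences:
  added field latitude to record Ticket: required float32, tag 26 (in v2 it sits immediately before locale) -> shifts the Ticket verdicts, not this decode
  field factor in record Ticket: tag 10 changed to 7 -> fires no rule on Ticket under this dialect and leaves the result unchanged
  field primary in record Ticket: type bool changed to float64 -> shifts the Ticket verdicts, not this decode
  renamed field zip to quantity in record Ticket -> fires no rule on Ticket under this dialect and leaves the result unchanged
  added field balance to record Ticket: required float32, tag 13, default 0.0 (in v2 it sits immediately before factor) -> shifts the Ticket verdicts, not this decode

decoded: FAILS_AT (name, R1)


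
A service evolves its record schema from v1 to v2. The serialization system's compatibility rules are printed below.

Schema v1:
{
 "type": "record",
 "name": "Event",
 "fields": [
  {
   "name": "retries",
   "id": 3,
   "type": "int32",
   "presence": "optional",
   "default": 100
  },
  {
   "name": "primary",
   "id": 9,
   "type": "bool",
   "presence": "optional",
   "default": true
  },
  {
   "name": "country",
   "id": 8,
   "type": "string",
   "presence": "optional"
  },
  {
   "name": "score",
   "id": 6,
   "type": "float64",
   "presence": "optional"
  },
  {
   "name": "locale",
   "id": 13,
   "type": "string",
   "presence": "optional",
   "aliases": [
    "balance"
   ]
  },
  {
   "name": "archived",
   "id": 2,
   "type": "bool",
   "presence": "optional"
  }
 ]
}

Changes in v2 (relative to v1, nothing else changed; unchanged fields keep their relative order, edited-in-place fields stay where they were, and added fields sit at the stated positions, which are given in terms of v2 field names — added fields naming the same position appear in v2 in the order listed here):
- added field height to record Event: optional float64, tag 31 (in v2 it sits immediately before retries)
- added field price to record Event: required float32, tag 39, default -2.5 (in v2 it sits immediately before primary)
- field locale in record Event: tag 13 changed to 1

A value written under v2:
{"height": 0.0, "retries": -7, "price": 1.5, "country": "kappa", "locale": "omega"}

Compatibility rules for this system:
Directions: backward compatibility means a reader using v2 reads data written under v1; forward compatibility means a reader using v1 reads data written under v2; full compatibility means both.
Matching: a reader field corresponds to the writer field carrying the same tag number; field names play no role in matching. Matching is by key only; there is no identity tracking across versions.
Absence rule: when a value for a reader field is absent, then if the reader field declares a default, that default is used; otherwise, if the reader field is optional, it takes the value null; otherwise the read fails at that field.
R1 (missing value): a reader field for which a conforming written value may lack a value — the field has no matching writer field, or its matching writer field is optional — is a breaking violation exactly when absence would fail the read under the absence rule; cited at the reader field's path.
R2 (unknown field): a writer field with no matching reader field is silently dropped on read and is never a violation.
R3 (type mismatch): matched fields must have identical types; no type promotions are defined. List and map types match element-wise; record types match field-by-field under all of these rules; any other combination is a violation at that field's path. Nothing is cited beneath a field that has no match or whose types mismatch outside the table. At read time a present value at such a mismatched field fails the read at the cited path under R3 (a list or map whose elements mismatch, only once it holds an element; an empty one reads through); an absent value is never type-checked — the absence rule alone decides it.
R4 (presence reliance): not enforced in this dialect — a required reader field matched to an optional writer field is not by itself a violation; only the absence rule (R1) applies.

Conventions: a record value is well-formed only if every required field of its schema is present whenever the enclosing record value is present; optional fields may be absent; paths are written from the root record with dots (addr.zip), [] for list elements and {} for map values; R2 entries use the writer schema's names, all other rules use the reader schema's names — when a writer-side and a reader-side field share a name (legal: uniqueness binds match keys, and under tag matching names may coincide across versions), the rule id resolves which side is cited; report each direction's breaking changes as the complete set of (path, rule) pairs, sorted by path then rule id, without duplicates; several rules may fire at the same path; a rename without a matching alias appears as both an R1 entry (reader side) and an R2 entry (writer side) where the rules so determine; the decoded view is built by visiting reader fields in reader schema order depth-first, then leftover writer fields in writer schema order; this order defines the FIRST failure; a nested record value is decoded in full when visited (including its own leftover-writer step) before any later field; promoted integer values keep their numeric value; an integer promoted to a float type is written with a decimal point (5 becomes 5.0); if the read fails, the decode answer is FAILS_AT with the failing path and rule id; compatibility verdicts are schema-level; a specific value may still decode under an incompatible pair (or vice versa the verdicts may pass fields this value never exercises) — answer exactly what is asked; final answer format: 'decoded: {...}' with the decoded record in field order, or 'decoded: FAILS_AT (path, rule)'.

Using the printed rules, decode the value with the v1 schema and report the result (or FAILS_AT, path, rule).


in Event below, arrows point writer -> reader
decoding the Event value with the v1 reader:
  retries := -7
  primary := true (absent -> default)
  country := "kappa"
  score := null (absent, optional -> null)
  locale := null (absent, optional -> null)
  archived := null (absent, optional -> null)
  writer height: unknown -> dropped
  writer price: unknown -> dropped
  writer locale: unknown -> dropped
  => decoded: {"retries": -7, "primary": true, "country": "kappa", "score": null, "locale": null, "archived": null}
ruling out the remaining Event differences:
  added field height to record Event: optional float64, tag 31 (in v2 it sits immediately before retries) -> no rule fires on it and the decoded Event view is identical with or without it
  added field price to record Event: required float32, tag 39, default -2.5 (in v2 it sits immediately before primary) -> no rule fires on it and the decoded Event view is identical with or without it

decoded: {"retries": -7, "primary": true, "country": "kappa", "score": null, "locale": null, "archived": null}


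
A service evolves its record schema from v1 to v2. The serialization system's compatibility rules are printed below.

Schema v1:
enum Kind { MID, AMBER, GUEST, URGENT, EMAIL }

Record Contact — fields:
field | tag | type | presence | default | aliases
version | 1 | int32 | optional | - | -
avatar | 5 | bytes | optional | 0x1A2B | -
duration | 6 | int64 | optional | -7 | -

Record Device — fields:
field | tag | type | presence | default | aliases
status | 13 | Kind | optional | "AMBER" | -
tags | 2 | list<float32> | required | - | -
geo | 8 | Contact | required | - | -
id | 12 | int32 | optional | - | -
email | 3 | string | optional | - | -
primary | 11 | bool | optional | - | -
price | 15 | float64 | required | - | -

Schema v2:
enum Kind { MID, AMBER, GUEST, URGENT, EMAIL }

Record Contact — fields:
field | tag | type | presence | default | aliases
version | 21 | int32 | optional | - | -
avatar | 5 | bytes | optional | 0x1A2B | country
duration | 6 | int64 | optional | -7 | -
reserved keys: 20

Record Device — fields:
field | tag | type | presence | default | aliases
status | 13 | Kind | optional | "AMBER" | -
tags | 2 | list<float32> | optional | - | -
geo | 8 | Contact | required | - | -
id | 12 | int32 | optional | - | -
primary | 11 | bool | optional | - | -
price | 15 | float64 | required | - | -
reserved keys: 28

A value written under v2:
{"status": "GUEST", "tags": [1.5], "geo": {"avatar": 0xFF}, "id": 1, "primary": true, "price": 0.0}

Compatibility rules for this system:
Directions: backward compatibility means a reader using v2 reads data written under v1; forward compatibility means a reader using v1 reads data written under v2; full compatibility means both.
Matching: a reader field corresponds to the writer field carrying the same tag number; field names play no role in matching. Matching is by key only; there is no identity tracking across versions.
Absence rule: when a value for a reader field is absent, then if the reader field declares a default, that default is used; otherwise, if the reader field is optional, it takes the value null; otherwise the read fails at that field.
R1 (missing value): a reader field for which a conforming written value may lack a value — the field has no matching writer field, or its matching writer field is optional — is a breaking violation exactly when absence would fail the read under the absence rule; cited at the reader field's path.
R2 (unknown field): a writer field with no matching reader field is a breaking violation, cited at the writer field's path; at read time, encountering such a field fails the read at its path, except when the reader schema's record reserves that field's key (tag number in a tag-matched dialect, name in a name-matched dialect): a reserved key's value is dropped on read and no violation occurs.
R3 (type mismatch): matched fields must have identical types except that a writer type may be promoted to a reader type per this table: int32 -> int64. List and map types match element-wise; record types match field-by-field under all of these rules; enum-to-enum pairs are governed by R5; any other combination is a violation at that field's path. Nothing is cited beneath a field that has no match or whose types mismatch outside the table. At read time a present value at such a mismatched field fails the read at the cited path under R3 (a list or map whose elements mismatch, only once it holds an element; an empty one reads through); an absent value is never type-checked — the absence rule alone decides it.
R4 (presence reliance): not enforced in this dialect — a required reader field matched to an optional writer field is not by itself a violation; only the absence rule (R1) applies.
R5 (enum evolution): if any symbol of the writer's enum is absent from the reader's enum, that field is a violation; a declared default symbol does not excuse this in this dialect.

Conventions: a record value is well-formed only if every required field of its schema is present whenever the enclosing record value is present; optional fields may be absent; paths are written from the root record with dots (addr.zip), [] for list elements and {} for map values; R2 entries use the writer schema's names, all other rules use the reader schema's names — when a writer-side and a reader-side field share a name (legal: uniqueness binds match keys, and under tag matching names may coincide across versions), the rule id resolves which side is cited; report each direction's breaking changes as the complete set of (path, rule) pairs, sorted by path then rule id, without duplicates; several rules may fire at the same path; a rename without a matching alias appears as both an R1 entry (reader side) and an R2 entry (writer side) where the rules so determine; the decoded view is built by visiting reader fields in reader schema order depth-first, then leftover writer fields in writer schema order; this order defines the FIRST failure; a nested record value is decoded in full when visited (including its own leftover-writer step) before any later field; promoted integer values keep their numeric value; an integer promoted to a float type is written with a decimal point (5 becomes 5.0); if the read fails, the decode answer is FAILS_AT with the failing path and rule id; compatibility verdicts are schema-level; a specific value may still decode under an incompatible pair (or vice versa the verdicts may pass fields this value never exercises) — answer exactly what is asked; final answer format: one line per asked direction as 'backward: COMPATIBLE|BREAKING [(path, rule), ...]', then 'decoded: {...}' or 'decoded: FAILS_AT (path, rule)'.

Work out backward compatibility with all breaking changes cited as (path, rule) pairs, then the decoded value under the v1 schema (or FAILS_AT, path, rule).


backward: BREAKING [(email, R2), (geo.version, R2)]; decoded: {"status": "GUEST", "tags": [1.5], "geo": {"version": null, "avatar": 0xFF, "duration": -7}, "id": 1, "email": null, "primary": true, "price": 0.0}

arrows below run writer -> reader for Device
checking backward for Device: reader v2 against writer v1:
  status: paired with writer status (Kind -> Kind; writer optional)
  tags: paired with writer tags (list<float32> -> list<float32>; writer required)
  geo: paired with writer geo (Contact -> Contact; writer required)
  id: paired with writer id (int32 -> int32; writer optional)
  primary: paired with writer primary (bool -> bool; writer optional)
  price: paired with writer price (float64 -> float64; writer required)
  writer field email has no reader counterpart
  geo.version has no writer counterpart
  geo.avatar: paired with writer geo.avatar (bytes -> bytes; writer optional)
  geo.duration: paired with writer geo.duration (int64 -> int64; writer optional)
  writer field geo.version has no reader counterpart
  breaking: (email, R2)
  breaking: (geo.version, R2)
  => backward: BREAKING (2)
decode walk for Device under reader schema v1:
  status := "GUEST"
  tags := [1.5]
  geo.version := null (not supplied -> null)
  geo.avatar := 0xFF
  geo.duration := -7 (no value, default fills)
  id := 1
  email := null (not supplied -> null)
  primary := true
  price := 0.0
  => decoded: {"status": "GUEST", "tags": [1.5], "geo": {"version": null, "avatar": 0xFF, "duration": -7}, "id": 1, "email": null, "primary": true, "price": 0.0}
the other Device changes do not affect what is asked:
  field tags in record Device: required changed to optional -> its effect on Device is confined to the forward direction, not asked
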